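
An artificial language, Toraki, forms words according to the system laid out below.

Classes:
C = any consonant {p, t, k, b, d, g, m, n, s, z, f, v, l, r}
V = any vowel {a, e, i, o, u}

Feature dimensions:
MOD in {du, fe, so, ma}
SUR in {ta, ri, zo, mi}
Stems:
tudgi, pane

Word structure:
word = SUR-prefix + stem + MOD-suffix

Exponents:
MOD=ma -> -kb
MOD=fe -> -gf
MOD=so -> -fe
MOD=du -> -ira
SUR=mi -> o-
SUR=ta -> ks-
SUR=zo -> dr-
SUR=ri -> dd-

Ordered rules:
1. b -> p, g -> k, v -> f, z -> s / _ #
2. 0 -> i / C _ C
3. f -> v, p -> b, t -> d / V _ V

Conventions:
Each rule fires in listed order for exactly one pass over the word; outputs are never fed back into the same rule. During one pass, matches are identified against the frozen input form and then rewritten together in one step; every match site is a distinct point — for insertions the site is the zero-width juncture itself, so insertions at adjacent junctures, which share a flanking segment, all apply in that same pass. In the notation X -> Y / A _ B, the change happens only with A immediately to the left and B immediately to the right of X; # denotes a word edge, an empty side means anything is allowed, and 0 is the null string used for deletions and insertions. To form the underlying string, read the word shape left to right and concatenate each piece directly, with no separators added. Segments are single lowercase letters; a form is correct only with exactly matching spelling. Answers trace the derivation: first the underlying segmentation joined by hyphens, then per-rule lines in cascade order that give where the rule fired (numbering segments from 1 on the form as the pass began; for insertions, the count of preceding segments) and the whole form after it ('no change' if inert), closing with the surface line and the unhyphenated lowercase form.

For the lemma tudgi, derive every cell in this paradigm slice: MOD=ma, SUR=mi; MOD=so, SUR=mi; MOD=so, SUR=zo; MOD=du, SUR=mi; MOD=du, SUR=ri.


cell MOD=ma, SUR=mi:
underlying: o-tudgi-kb
1. b -> p, g -> k, v -> f, z -> s / _ #: fires at position(s) 8: otudgikp
2. 0 -> i / C _ C: inserts after position(s) 4, 7: otudigikip
3. f -> v, p -> b, t -> d / V _ V: fires at position(s) 2: odudigikip
surface: odudigikip

cell MOD=so, SUR=mi:
underlying: o-tudgi-fe
1. b -> p, g -> k, v -> f, z -> s / _ #: no change
2. 0 -> i / C _ C: inserts after position(s) 4: otudigife
3. f -> v, p -> b, t -> d / V _ V: fires at position(s) 2, 8: odudigive
surface: odudigive

cell MOD=so, SUR=zo:
underlying: dr-tudgi-fe
1. b -> p, g -> k, v -> f, z -> s / _ #: no change
2. 0 -> i / C _ C: inserts after position(s) 1, 2, 5: diritudigife
3. f -> v, p -> b, t -> d / V _ V: fires at position(s) 5, 11: diridudigive
surface: diridudigive

cell MOD=du, SUR=mi:
underlying: o-tudgi-ira
1. b -> p, g -> k, v -> f, z -> s / _ #: no change
2. 0 -> i / C _ C: inserts after position(s) 4: otudigiira
3. f -> v, p -> b, t -> d / V _ V: fires at position(s) 2: odudigiira
surface: odudigiira

cell MOD=du, SUR=ri:
underlying: dd-tudgi-ira
1. b -> p, g -> k, v -> f, z -> s / _ #: no change
2. 0 -> i / C _ C: inserts after position(s) 1, 2, 5: diditudigiira
3. f -> v, p -> b, t -> d / V _ V: fires at position(s) 5: dididudigiira
surface: dididudigiira


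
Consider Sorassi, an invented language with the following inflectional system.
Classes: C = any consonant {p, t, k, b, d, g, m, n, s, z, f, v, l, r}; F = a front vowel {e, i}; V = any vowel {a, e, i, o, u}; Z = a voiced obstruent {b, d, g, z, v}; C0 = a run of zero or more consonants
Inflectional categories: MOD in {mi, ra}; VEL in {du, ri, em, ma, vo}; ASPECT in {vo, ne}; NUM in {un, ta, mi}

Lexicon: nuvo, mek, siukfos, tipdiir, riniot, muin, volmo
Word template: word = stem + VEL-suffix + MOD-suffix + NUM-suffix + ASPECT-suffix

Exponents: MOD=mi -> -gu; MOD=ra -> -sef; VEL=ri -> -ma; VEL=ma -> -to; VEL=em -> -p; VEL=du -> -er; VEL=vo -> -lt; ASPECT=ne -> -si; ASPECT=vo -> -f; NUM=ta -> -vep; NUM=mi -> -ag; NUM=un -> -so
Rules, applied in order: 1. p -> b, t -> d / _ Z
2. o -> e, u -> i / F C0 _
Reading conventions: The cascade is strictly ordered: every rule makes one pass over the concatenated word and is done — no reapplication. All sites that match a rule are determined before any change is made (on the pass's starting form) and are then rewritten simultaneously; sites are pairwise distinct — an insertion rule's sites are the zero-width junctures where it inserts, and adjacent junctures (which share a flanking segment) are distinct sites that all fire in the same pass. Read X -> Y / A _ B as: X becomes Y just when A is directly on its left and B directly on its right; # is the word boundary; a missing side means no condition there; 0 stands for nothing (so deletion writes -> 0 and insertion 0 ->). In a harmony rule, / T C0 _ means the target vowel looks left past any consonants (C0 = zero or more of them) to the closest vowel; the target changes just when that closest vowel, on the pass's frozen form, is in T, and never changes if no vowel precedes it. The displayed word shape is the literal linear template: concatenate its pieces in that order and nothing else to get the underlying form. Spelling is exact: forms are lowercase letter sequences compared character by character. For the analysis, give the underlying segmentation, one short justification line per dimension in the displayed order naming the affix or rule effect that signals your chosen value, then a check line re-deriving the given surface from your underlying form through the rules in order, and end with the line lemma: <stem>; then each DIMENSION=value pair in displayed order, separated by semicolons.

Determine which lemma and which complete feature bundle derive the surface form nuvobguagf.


underlying: nuvo-p-gu-ag-f
MOD=mi - signalled by the affix -gu
VEL=em - signalled by the affix -p
ASPECT=vo - signalled by the affix -f
NUM=mi - signalled by the affix -ag
check: nuvopguagf -> nuvobguagf -> nuvobguagf
lemma: nuvo; MOD=mi; VEL=em; ASPECT=vo; NUM=mi


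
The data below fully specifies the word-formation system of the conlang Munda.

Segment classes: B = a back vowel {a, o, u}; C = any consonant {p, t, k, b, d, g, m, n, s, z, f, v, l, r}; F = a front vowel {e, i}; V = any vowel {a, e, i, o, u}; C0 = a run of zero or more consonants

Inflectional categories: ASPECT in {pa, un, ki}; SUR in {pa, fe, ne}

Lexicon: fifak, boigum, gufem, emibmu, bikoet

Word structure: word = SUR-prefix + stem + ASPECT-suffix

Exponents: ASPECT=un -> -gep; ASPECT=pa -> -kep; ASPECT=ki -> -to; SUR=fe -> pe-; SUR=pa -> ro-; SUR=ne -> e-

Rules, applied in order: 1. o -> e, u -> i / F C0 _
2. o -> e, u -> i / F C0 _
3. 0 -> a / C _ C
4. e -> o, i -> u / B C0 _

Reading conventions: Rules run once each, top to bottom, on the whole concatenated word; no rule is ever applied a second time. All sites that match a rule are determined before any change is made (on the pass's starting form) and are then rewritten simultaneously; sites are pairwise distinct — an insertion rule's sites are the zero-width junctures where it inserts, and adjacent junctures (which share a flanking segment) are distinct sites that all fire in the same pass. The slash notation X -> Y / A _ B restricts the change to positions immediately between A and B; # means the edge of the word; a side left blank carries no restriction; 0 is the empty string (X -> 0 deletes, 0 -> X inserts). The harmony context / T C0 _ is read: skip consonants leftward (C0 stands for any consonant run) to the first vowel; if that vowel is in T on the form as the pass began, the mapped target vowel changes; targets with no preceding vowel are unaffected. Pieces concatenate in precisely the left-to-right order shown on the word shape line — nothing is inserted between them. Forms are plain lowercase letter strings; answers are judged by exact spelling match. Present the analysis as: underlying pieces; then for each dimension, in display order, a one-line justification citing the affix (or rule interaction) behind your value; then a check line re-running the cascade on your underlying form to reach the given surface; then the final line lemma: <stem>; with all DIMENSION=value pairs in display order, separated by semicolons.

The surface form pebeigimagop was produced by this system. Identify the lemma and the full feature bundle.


underlying: pe-boigum-gep
ASPECT=un - signalled by the affix -gep
SUR=fe - signalled by the affix pe-
check: peboigumgep -> pebeigimgep -> pebeigimgep -> pebeigimagep -> pebeigimagop
lemma: boigum; ASPECT=un; SUR=fe


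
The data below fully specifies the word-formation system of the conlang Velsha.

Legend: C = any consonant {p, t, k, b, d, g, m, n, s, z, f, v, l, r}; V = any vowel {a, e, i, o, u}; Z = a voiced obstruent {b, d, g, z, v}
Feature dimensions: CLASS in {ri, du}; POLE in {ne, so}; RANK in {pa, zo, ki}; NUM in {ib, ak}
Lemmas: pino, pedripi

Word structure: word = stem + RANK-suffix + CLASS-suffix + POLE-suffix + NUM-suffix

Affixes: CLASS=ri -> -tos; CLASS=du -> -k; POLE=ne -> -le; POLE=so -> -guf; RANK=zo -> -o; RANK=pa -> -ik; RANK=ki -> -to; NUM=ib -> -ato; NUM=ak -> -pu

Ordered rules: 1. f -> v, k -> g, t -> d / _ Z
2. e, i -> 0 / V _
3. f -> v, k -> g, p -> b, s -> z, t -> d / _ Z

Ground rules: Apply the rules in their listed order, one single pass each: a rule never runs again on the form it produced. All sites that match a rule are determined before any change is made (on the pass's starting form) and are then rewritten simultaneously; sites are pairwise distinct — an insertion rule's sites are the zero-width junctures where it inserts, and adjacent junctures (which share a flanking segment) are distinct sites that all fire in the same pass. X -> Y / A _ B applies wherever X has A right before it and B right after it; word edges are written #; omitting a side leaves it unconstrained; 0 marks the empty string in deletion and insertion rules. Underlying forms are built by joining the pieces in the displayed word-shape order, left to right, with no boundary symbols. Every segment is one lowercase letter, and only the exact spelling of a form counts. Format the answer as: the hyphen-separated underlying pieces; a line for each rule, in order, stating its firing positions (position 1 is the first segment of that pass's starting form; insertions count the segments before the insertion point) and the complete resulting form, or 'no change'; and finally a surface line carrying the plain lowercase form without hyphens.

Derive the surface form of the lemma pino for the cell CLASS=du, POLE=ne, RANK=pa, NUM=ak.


underlying: pino-ik-k-le-pu
1. f -> v, k -> g, t -> d / _ Z: no change
2. e, i -> 0 / V _: fires at position(s) 5: pinokklepu
3. f -> v, k -> g, p -> b, s -> z, t -> d / _ Z: no change
surface: pinokklepu


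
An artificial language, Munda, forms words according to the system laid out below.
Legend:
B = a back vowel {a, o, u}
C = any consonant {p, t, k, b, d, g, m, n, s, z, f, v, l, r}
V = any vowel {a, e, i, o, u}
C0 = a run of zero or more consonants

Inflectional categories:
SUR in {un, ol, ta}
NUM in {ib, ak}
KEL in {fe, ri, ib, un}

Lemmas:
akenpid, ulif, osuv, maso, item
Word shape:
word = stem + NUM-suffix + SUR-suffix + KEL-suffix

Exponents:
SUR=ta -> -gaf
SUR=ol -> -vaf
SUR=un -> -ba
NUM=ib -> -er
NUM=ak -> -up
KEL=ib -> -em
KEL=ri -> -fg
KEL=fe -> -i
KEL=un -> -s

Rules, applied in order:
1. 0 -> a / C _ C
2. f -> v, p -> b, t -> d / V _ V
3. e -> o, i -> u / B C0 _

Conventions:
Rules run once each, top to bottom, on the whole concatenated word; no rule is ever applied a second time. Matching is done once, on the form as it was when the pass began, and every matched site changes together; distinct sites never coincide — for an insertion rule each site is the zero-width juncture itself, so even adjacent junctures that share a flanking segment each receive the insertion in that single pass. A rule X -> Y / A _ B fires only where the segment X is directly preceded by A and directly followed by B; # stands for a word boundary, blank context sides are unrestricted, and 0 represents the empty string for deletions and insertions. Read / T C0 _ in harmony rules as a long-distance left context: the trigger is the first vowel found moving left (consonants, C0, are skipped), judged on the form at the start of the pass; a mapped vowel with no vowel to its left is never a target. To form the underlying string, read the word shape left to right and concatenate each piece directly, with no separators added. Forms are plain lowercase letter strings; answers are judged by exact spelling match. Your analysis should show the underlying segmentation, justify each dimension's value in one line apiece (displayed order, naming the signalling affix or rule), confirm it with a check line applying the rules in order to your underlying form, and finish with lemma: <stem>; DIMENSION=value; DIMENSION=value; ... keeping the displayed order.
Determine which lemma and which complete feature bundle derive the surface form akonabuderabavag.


underlying: akenpid-er-ba-fg
SUR=un - signalled by the affix -ba
NUM=ib - signalled by the affix -er
KEL=ri - signalled by the affix -fg
check: akenpiderbafg -> akenapiderabafag -> akenabiderabavag -> akonabuderabavag
lemma: akenpid; SUR=un; NUM=ib; KEL=ri


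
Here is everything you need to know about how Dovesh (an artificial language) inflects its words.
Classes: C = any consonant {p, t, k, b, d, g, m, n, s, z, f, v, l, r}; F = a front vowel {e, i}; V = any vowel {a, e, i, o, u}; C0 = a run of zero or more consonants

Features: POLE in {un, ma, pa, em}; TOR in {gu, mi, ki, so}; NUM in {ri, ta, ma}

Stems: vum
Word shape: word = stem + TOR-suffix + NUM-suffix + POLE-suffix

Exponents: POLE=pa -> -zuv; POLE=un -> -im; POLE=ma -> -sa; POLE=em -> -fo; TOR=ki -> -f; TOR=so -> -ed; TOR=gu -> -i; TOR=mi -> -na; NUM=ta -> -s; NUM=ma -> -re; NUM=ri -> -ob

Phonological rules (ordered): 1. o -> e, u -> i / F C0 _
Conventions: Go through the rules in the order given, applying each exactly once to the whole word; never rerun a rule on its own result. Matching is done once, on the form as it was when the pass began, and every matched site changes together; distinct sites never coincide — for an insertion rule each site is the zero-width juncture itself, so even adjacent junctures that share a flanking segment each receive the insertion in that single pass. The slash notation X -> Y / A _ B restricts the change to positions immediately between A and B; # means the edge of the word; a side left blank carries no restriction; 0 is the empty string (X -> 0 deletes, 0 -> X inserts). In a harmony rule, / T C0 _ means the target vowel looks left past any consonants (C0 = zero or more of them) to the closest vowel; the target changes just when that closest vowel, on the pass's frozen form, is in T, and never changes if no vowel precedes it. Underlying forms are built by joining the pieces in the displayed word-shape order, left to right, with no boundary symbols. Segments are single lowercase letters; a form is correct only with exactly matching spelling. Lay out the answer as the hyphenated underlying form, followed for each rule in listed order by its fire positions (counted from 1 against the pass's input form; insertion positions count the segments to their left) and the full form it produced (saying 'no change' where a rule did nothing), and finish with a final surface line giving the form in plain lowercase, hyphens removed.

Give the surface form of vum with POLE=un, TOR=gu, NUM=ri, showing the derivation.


underlying: vum-i-ob-im
1. o -> e, u -> i / F C0 _: fires at position(s) 5: vumiebim
surface: vumiebim


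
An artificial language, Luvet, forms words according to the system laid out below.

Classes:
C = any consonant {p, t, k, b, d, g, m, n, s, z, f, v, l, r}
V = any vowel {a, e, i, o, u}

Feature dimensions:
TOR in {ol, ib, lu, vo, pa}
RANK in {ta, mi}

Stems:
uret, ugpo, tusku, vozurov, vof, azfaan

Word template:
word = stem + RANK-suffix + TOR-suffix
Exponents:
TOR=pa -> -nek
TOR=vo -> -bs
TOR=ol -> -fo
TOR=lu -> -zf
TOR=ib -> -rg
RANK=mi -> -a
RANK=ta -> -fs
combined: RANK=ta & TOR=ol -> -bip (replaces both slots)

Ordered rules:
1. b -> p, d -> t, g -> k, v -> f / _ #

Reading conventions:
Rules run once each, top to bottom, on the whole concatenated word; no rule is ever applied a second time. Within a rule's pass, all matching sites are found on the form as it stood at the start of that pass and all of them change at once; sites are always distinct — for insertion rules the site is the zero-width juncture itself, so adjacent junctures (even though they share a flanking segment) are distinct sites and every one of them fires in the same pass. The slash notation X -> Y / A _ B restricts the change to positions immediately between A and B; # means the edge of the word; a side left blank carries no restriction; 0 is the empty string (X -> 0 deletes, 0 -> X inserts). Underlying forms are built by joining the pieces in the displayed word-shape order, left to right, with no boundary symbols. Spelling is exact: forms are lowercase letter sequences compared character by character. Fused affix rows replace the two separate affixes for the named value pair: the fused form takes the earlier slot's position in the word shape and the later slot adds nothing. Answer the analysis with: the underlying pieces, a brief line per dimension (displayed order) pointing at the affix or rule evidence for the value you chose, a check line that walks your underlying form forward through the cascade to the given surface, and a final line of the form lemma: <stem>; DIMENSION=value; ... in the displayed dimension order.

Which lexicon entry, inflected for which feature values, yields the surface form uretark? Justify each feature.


underlying: uret-a-rg
TOR=ib - signalled by the affix -rg
RANK=mi - signalled by the affix -a
check: uretarg -> uretark
lemma: uret; TOR=ib; RANK=mi


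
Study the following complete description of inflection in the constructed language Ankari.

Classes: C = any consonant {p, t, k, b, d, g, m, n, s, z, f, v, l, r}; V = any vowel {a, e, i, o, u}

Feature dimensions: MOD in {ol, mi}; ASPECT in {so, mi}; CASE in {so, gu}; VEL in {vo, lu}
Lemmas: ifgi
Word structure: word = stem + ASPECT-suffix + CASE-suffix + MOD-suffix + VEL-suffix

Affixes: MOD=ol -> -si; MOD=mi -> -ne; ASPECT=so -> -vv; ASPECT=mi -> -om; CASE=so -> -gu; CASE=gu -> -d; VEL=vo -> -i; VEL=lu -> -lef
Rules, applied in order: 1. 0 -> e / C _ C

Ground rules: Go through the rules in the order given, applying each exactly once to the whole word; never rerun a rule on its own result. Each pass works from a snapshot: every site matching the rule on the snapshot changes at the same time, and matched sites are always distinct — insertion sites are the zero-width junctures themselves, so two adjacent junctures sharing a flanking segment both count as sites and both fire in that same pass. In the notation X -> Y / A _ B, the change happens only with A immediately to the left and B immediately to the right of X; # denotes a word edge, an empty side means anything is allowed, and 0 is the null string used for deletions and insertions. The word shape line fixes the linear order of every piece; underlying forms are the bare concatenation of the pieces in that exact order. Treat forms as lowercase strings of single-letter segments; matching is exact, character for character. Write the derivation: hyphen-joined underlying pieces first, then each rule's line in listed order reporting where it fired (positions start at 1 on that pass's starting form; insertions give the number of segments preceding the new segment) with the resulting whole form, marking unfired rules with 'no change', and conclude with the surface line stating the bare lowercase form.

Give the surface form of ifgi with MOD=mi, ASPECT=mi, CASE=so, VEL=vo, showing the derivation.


underlying: ifgi-om-gu-ne-i
1. 0 -> e / C _ C: inserts after position(s) 2, 6: ifegiomegunei
surface: ifegiomegunei


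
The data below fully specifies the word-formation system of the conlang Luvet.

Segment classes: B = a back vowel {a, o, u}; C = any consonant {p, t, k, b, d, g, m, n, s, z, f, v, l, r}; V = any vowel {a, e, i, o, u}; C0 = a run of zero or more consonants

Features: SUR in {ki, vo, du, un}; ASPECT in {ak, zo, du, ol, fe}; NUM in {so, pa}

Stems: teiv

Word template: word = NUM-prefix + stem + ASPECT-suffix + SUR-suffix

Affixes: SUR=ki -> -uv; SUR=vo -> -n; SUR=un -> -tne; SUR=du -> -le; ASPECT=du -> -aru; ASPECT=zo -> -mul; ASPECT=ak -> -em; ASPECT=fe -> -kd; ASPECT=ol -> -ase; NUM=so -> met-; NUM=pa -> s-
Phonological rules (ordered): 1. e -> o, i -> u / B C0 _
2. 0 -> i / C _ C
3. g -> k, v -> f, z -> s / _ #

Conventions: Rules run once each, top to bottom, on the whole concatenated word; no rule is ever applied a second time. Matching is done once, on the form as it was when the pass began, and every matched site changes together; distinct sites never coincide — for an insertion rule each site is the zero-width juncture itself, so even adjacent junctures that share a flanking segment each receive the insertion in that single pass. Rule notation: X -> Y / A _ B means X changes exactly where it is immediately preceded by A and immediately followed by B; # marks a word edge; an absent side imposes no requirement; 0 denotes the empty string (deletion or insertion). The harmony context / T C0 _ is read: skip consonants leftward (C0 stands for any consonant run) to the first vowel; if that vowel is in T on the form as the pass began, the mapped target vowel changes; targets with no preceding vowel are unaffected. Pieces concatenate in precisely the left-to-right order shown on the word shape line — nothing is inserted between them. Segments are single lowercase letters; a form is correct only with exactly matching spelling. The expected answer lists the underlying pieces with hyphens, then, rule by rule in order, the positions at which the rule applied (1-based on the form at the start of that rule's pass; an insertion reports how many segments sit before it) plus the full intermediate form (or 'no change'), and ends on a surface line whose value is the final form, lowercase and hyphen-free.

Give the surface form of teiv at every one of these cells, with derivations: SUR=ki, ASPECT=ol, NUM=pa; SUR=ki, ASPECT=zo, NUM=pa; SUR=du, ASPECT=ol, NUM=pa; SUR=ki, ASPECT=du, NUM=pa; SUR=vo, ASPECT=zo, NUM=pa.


cell SUR=ki, ASPECT=ol, NUM=pa:
underlying: s-teiv-ase-uv
1. e -> o, i -> u / B C0 _: fires at position(s) 8: steivasouv
2. 0 -> i / C _ C: inserts after position(s) 1: siteivasouv
3. g -> k, v -> f, z -> s / _ #: fires at position(s) 11: siteivasouf
surface: siteivasouf

cell SUR=ki, ASPECT=zo, NUM=pa:
underlying: s-teiv-mul-uv
1. e -> o, i -> u / B C0 _: no change
2. 0 -> i / C _ C: inserts after position(s) 1, 5: siteivimuluv
3. g -> k, v -> f, z -> s / _ #: fires at position(s) 12: siteivimuluf
surface: siteivimuluf

cell SUR=du, ASPECT=ol, NUM=pa:
underlying: s-teiv-ase-le
1. e -> o, i -> u / B C0 _: fires at position(s) 8: steivasole
2. 0 -> i / C _ C: inserts after position(s) 1: siteivasole
3. g -> k, v -> f, z -> s / _ #: no change
surface: siteivasole

cell SUR=ki, ASPECT=du, NUM=pa:
underlying: s-teiv-aru-uv
1. e -> o, i -> u / B C0 _: no change
2. 0 -> i / C _ C: inserts after position(s) 1: siteivaruuv
3. g -> k, v -> f, z -> s / _ #: fires at position(s) 11: siteivaruuf
surface: siteivaruuf

cell SUR=vo, ASPECT=zo, NUM=pa:
underlying: s-teiv-mul-n
1. e -> o, i -> u / B C0 _: no change
2. 0 -> i / C _ C: inserts after position(s) 1, 5, 8: siteivimulin
3. g -> k, v -> f, z -> s / _ #: no change
surface: siteivimulin


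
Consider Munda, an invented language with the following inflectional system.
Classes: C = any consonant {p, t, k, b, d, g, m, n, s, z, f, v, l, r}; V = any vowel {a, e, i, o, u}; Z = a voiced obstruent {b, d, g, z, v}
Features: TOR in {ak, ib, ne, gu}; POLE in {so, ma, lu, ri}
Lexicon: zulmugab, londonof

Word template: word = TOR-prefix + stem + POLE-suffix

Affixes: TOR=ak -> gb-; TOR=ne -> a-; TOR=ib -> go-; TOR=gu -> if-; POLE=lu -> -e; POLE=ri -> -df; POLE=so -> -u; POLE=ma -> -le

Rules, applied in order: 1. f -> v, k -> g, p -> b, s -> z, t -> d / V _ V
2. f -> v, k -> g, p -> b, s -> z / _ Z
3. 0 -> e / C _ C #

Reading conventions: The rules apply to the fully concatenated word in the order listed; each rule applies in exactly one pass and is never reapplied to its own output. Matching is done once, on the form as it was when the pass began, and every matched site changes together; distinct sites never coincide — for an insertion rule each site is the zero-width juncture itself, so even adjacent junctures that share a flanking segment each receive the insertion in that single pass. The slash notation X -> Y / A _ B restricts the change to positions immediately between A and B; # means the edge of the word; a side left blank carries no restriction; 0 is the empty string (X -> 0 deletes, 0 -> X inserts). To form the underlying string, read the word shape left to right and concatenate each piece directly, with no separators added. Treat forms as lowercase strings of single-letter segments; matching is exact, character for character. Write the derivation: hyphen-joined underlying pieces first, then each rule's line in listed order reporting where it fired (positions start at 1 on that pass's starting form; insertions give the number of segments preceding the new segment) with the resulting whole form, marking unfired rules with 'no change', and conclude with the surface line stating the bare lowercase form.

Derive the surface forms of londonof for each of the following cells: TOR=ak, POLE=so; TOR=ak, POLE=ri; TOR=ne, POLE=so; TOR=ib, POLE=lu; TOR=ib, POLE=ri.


cell TOR=ak, POLE=so:
underlying: gb-londonof-u
1. f -> v, k -> g, p -> b, s -> z, t -> d / V _ V: fires at position(s) 10: gblondonovu
2. f -> v, k -> g, p -> b, s -> z / _ Z: no change
3. 0 -> e / C _ C #: no change
surface: gblondonovu

cell TOR=ak, POLE=ri:
underlying: gb-londonof-df
1. f -> v, k -> g, p -> b, s -> z, t -> d / V _ V: no change
2. f -> v, k -> g, p -> b, s -> z / _ Z: fires at position(s) 10: gblondonovdf
3. 0 -> e / C _ C #: inserts after position(s) 11: gblondonovdef
surface: gblondonovdef

cell TOR=ne, POLE=so:
underlying: a-londonof-u
1. f -> v, k -> g, p -> b, s -> z, t -> d / V _ V: fires at position(s) 9: alondonovu
2. f -> v, k -> g, p -> b, s -> z / _ Z: no change
3. 0 -> e / C _ C #: no change
surface: alondonovu

cell TOR=ib, POLE=lu:
underlying: go-londonof-e
1. f -> v, k -> g, p -> b, s -> z, t -> d / V _ V: fires at position(s) 10: golondonove
2. f -> v, k -> g, p -> b, s -> z / _ Z: no change
3. 0 -> e / C _ C #: no change
surface: golondonove

cell TOR=ib, POLE=ri:
underlying: go-londonof-df
1. f -> v, k -> g, p -> b, s -> z, t -> d / V _ V: no change
2. f -> v, k -> g, p -> b, s -> z / _ Z: fires at position(s) 10: golondonovdf
3. 0 -> e / C _ C #: inserts after position(s) 11: golondonovdef
surface: golondonovdef


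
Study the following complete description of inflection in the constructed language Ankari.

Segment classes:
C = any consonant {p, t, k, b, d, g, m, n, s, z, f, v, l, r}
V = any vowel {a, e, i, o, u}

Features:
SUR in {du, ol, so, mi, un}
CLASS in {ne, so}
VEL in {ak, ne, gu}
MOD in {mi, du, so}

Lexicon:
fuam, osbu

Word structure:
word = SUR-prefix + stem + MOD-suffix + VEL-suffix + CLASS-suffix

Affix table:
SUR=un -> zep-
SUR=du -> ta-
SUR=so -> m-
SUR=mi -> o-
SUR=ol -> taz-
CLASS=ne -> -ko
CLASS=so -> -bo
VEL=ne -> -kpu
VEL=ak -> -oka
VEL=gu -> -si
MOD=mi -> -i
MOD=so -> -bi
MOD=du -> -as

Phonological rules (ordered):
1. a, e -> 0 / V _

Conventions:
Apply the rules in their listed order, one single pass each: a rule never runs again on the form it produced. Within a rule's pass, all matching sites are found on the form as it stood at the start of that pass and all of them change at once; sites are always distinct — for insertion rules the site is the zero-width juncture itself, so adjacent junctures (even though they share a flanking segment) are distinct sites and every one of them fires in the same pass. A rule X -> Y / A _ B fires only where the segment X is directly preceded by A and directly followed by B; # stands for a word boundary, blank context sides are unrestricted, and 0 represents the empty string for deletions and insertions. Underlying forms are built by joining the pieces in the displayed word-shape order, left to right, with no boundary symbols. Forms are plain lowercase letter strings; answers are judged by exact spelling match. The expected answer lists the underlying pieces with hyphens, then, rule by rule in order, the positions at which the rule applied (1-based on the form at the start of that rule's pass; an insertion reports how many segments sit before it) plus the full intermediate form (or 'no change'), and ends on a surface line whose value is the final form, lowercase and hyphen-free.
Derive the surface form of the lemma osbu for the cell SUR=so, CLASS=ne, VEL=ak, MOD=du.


underlying: m-osbu-as-oka-ko
1. a, e -> 0 / V _: fires at position(s) 6: mosbusokako
surface: mosbusokako


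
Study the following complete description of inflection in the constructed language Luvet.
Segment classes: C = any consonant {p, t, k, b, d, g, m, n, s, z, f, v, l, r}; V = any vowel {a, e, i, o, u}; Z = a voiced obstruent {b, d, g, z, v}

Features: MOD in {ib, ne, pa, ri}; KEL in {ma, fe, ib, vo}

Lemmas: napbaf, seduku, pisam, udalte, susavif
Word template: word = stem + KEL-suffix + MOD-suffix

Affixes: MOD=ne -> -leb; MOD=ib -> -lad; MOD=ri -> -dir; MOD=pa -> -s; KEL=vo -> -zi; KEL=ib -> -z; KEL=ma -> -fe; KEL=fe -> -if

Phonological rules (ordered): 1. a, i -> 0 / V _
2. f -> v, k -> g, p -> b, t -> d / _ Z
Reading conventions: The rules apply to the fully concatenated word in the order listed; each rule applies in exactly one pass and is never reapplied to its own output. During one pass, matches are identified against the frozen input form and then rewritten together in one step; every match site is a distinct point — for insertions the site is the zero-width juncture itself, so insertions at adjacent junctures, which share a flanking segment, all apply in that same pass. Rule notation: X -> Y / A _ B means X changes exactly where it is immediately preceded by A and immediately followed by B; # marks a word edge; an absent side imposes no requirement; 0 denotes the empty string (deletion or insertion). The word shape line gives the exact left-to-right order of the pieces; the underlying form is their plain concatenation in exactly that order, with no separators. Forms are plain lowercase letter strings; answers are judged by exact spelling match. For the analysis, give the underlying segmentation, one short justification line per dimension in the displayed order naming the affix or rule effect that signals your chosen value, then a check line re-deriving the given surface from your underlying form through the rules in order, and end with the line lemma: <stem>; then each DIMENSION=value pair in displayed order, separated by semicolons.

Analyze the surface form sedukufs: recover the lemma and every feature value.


underlying: seduku-if-s
MOD=pa - signalled by the affix -s
KEL=fe - signalled by the affix -if
check: sedukuifs -> sedukufs -> sedukufs
lemma: seduku; MOD=pa; KEL=fe


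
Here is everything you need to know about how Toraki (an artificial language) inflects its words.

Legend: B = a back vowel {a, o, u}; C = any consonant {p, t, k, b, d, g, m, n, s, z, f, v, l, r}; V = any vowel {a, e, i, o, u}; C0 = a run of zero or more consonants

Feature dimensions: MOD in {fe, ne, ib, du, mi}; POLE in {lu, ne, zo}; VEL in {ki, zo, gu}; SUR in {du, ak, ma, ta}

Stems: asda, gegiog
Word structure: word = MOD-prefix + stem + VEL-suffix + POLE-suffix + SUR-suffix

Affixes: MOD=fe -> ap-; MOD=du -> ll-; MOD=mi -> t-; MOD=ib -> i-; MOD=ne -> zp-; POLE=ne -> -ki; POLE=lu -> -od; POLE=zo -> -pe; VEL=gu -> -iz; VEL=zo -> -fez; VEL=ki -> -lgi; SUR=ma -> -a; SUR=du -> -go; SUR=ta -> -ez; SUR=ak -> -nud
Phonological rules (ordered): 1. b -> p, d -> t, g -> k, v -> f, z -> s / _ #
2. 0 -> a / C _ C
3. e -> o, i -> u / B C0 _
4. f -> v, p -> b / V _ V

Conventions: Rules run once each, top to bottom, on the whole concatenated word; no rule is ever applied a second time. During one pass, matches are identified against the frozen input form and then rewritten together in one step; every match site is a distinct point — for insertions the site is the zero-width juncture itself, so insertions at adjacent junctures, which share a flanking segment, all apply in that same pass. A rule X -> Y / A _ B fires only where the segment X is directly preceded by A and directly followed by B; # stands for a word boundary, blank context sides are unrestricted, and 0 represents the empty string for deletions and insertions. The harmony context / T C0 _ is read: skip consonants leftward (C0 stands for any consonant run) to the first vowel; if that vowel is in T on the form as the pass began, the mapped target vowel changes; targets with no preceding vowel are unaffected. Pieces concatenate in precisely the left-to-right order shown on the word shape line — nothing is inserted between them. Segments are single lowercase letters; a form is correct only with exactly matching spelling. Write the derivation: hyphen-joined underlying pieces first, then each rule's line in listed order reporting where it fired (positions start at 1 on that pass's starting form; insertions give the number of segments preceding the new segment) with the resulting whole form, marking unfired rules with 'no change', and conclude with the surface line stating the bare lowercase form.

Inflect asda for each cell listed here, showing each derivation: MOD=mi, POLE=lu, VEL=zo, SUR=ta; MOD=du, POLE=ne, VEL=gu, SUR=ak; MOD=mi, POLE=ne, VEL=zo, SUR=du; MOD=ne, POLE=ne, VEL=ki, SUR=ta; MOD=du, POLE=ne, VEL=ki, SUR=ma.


cell MOD=mi, POLE=lu, VEL=zo, SUR=ta:
underlying: t-asda-fez-od-ez
1. b -> p, d -> t, g -> k, v -> f, z -> s / _ #: fires at position(s) 12: tasdafezodes
2. 0 -> a / C _ C: inserts after position(s) 3: tasadafezodes
3. e -> o, i -> u / B C0 _: fires at position(s) 8, 12: tasadafozodos
4. f -> v, p -> b / V _ V: fires at position(s) 7: tasadavozodos
surface: tasadavozodos

cell MOD=du, POLE=ne, VEL=gu, SUR=ak:
underlying: ll-asda-iz-ki-nud
1. b -> p, d -> t, g -> k, v -> f, z -> s / _ #: fires at position(s) 13: llasdaizkinut
2. 0 -> a / C _ C: inserts after position(s) 1, 4, 8: lalasadaizakinut
3. e -> o, i -> u / B C0 _: fires at position(s) 9, 13: lalasadauzakunut
4. f -> v, p -> b / V _ V: no change
surface: lalasadauzakunut

cell MOD=mi, POLE=ne, VEL=zo, SUR=du:
underlying: t-asda-fez-ki-go
1. b -> p, d -> t, g -> k, v -> f, z -> s / _ #: no change
2. 0 -> a / C _ C: inserts after position(s) 3, 8: tasadafezakigo
3. e -> o, i -> u / B C0 _: fires at position(s) 8, 12: tasadafozakugo
4. f -> v, p -> b / V _ V: fires at position(s) 7: tasadavozakugo
surface: tasadavozakugo

cell MOD=ne, POLE=ne, VEL=ki, SUR=ta:
underlying: zp-asda-lgi-ki-ez
1. b -> p, d -> t, g -> k, v -> f, z -> s / _ #: fires at position(s) 13: zpasdalgikies
2. 0 -> a / C _ C: inserts after position(s) 1, 4, 7: zapasadalagikies
3. e -> o, i -> u / B C0 _: fires at position(s) 12: zapasadalagukies
4. f -> v, p -> b / V _ V: fires at position(s) 3: zabasadalagukies
surface: zabasadalagukies

cell MOD=du, POLE=ne, VEL=ki, SUR=ma:
underlying: ll-asda-lgi-ki-a
1. b -> p, d -> t, g -> k, v -> f, z -> s / _ #: no change
2. 0 -> a / C _ C: inserts after position(s) 1, 4, 7: lalasadalagikia
3. e -> o, i -> u / B C0 _: fires at position(s) 12: lalasadalagukia
4. f -> v, p -> b / V _ V: no change
surface: lalasadalagukia


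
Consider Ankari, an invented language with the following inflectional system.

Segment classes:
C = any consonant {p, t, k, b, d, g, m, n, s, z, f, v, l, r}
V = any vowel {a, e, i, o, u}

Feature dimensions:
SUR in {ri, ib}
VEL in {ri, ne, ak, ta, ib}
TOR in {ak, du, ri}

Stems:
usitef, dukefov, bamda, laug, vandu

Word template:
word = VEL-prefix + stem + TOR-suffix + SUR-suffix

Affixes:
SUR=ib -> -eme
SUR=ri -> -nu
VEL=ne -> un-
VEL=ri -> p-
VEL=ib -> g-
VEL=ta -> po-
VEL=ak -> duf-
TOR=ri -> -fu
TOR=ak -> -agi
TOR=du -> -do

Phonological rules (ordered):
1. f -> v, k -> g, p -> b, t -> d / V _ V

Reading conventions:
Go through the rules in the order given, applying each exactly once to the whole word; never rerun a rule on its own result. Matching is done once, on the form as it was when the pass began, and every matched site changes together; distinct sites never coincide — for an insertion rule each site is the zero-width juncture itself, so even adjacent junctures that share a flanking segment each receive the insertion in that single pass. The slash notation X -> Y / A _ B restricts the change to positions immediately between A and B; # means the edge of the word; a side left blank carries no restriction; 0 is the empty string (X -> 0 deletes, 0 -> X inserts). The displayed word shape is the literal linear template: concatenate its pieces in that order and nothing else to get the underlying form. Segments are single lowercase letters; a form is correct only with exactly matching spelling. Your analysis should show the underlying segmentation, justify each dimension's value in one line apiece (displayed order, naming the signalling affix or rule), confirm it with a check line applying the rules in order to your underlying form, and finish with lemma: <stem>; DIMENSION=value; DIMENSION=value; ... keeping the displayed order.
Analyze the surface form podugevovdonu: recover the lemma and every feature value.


underlying: po-dukefov-do-nu
SUR=ri - signalled by the affix -nu
VEL=ta - signalled by the affix po-
TOR=du - signalled by the affix -do
check: podukefovdonu -> podugevovdonu
lemma: dukefov; SUR=ri; VEL=ta; TOR=du


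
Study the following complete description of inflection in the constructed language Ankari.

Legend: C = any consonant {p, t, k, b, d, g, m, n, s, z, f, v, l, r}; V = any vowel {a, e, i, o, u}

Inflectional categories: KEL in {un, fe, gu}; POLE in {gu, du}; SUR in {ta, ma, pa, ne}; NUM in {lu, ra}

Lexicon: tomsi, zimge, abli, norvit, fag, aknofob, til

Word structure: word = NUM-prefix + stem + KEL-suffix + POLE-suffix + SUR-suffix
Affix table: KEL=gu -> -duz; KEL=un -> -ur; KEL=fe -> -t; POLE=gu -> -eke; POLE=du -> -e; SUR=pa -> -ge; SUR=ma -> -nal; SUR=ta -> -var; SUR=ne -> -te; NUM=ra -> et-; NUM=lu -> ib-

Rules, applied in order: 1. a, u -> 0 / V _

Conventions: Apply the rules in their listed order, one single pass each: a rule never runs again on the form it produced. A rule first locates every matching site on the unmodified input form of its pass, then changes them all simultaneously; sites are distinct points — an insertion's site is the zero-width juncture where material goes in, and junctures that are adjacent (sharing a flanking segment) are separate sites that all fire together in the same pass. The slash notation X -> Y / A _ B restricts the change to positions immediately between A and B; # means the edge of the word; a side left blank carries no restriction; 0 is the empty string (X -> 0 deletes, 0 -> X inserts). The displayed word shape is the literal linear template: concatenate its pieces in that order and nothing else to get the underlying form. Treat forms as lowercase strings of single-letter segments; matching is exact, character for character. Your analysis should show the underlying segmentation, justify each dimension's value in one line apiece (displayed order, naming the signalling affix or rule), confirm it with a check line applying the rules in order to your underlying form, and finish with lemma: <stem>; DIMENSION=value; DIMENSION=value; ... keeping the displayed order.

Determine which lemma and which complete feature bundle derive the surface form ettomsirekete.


underlying: et-tomsi-ur-eke-te
KEL=un - signalled by the affix -ur
POLE=gu - signalled by the affix -eke
SUR=ne - signalled by the affix -te
NUM=ra - signalled by the affix et-
check: ettomsiurekete -> ettomsirekete
lemma: tomsi; KEL=un; POLE=gu; SUR=ne; NUM=ra


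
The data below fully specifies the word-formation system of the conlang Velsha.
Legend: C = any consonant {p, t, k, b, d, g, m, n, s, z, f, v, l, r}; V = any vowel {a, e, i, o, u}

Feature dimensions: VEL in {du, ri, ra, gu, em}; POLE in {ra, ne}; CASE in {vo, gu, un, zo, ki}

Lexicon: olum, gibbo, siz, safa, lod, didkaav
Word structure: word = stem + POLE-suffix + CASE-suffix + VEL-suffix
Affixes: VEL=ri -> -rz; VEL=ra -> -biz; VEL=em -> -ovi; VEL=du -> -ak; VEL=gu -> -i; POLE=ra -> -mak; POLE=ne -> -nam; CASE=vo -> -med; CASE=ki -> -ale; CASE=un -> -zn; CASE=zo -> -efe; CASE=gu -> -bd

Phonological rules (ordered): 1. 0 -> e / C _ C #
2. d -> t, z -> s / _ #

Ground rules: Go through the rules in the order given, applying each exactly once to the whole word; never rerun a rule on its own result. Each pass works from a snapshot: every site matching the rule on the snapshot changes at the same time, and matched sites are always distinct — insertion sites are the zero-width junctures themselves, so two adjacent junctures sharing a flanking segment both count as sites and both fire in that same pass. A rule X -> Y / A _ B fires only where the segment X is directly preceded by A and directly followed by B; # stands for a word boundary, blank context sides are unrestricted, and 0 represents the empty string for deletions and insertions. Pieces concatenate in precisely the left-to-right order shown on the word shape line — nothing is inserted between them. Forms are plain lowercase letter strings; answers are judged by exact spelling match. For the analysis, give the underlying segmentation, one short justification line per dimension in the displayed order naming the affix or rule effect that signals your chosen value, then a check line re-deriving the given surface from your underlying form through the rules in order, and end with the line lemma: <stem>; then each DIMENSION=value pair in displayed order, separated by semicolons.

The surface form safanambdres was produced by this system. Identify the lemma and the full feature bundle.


underlying: safa-nam-bd-rz
VEL=ri - signalled by the affix -rz
POLE=ne - signalled by the affix -nam
CASE=gu - signalled by the affix -bd
check: safanambdrz -> safanambdrez -> safanambdres
lemma: safa; VEL=ri; POLE=ne; CASE=gu
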